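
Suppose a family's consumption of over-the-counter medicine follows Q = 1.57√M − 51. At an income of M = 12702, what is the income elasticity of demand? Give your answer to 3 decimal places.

0.702

At M = 12702: Q = 125.944.
dQ/dM = 1.57/(2√M) = 0.0069652 at this income.
η = (dQ/dM)·(M/Q) = 0.0069652 × (12702/125.944) = 0.702.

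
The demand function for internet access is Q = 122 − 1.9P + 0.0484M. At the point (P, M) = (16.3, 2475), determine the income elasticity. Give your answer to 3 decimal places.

At P = 16.3, M = 2475: Q = 210.820.
Holding P constant, ∂Q/∂M = 0.0484.
η_M = (∂Q/∂M)·(M/Q) = 0.0484 × (2475/210.820) = 0.568.

0.568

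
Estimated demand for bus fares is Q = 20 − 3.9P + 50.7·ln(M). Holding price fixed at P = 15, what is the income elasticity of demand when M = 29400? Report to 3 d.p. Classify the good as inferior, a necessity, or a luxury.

At P = 15, M = 29400: Q = 483.140.
Holding P constant, ∂Q/∂M = 50.7/M = 0.00172449.
η_M = (∂Q/∂M)·(M/Q) = 0.00172449 × (29400/483.140) = 0.105.
Since 0 < η < 1, this is a necessity.

0.105 (necessity)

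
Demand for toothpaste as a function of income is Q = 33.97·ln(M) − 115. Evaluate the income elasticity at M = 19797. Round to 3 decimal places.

At M = 19797: Q = 221.075.
dQ/dM = 33.97/M = 0.00171592 at this income.
η = (dQ/dM)·(M/Q) = 0.00171592 × (19797/221.075) = 0.154.

0.154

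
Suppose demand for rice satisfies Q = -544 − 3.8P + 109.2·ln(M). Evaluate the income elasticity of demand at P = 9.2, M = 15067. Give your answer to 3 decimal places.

At P = 9.2, M = 15067: Q = 471.573.
Holding P constant, ∂Q/∂M = 109.2/M = 0.00724763.
η_M = (∂Q/∂M)·(M/Q) = 0.00724763 × (15067/471.573) = 0.232.

0.232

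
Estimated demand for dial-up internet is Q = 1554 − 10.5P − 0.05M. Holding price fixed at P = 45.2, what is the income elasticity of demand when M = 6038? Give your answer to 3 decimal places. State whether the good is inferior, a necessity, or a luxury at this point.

-0.388 (inferior good)

At P = 45.2, M = 6038: Q = 777.500.
Holding P constant, ∂Q/∂M = −0.05.
η_M = (∂Q/∂M)·(M/Q) = -0.05 × (6038/777.500) = -0.388.
Since η < 0, this is an inferior good.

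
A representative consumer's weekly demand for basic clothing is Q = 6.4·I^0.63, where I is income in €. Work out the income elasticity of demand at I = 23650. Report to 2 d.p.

0.63

For Q = A·I^β the income elasticity is constant and equal to β.
Here β = 0.63, so η = 0.63.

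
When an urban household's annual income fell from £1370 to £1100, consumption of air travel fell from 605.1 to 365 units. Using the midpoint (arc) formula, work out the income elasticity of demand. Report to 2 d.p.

2.26

ΔQ = 365 − 605.1 = -240.1; midpoint Q̄ = (605.1 + 365)/2 = 485.05.
ΔI = 1100 − 1370 = -270; midpoint Ī = (1370 + 1100)/2 = 1235.
η = (ΔQ/Q̄) ÷ (ΔI/Ī) = (-240.1/485.05) ÷ (-270/1235) = 2.26.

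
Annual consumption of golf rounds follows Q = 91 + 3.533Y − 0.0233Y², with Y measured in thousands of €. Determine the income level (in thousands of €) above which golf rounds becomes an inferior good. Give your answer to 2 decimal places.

75.82

dQ/dY = 3.533 − 0.0466Y.
The good is inferior where dQ/dY < 0. Setting dQ/dY = 0 gives Y = 3.533 / 0.0466 = 75.82.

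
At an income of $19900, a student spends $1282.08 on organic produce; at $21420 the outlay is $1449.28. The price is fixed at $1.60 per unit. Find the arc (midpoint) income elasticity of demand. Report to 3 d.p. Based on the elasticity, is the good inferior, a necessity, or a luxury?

1.664 (luxury)

With a constant price, Q₁ = 1282.08/1.60 = 801.300 and Q₂ = 1449.28/1.60 = 905.800 (equivalently, work directly with expenditure since P cancels).
Midpoint %ΔQ = (1449.28 − 1282.08)/1365.68 = 0.12243; midpoint %ΔI = (21420 − 19900)/20660 = 0.07357.
η = 0.12243 / 0.07357 = 1.664.
η > 1 ⇒ luxury.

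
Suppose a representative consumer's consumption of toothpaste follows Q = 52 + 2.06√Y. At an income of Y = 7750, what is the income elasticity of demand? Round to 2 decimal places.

0.39

At Y = 7750: Q = 233.350.
dQ/dY = 2.06/(2√Y) = 0.0117 at this income.
η = (dQ/dY)·(Y/Q) = 0.0117 × (7750/233.350) = 0.39.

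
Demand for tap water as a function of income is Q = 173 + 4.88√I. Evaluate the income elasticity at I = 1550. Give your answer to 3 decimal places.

0.263

At I = 1550: Q = 365.126.
dQ/dI = 4.88/(2√I) = 0.0619761 at this income.
η = (dQ/dI)·(I/Q) = 0.0619761 × (1550/365.126) = 0.263.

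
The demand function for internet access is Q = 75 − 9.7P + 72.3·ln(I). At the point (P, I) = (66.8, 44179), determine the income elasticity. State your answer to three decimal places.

At P = 66.8, I = 44179: Q = 200.361.
Holding P constant, ∂Q/∂I = 72.3/I = 0.00163652.
η_I = (∂Q/∂I)·(I/Q) = 0.00163652 × (44179/200.361) = 0.361.

0.361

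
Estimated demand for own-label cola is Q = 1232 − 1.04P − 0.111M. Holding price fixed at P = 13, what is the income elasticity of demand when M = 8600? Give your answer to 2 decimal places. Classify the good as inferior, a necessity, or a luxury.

-3.62 (inferior good)

At P = 13, M = 8600: Q = 263.880.
Holding P constant, ∂Q/∂M = −0.111.
η_M = (∂Q/∂M)·(M/Q) = -0.111 × (8600/263.880) = -3.62.
Since η < 0, this is an inferior good.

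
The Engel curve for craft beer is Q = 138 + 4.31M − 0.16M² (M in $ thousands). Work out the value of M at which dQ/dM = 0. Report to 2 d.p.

dQ/dM = 4.31 − 0.32M.
The good is inferior where dQ/dM < 0. Setting dQ/dM = 0 gives M = 4.31 / 0.32 = 13.47.

13.47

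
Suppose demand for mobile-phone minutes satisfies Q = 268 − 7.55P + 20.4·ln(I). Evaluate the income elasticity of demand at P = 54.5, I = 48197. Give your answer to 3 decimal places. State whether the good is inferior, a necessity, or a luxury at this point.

At P = 54.5, I = 48197: Q = 76.499.
Holding P constant, ∂Q/∂I = 20.4/I = 0.000423263.
η_I = (∂Q/∂I)·(I/Q) = 0.000423263 × (48197/76.499) = 0.267.
Since 0 < η < 1, this is a necessity.

0.267 (necessity)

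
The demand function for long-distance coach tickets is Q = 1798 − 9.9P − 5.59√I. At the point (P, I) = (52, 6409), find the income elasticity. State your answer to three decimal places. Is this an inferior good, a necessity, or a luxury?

At P = 52, I = 6409: Q = 835.686.
Holding P constant, ∂Q/∂I = -5.59/(2√I) = -0.034913.
η_I = (∂Q/∂I)·(I/Q) = -0.034913 × (6409/835.686) = -0.268.
Since η < 0, this is an inferior good.

-0.268 (inferior good)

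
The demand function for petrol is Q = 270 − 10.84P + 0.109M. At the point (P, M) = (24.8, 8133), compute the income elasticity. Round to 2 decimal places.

1.00

At P = 24.8, M = 8133: Q = 887.665.
Holding P constant, ∂Q/∂M = 0.109.
η_M = (∂Q/∂M)·(M/Q) = 0.109 × (8133/887.665) = 1.00.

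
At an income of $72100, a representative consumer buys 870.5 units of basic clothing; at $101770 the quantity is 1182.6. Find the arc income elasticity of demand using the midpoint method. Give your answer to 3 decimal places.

0.891

ΔQ = 1182.6 − 870.5 = 312.1; midpoint Q̄ = (870.5 + 1182.6)/2 = 1026.55.
ΔI = 101770 − 72100 = 29670; midpoint Ī = (72100 + 101770)/2 = 86935.
η = (ΔQ/Q̄) ÷ (ΔI/Ī) = (312.1/1026.55) ÷ (29670/86935) = 0.891.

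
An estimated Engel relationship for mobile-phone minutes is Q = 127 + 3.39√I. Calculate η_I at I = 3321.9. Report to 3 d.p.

At I = 3321.9: Q = 322.386.
dQ/dI = 3.39/(2√I) = 0.0294087 at this income.
η = (dQ/dI)·(I/Q) = 0.0294087 × (3321.9/322.386) = 0.303.

0.303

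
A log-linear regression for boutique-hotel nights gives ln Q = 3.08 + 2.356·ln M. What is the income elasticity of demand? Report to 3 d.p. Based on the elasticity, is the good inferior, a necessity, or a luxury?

2.356 (luxury)

In a log-linear demand, the coefficient on ln M is the income elasticity.
So η = 2.356.
η > 1 ⇒ luxury.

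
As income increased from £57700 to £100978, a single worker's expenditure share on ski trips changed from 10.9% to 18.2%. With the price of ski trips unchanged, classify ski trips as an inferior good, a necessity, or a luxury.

luxury

The budget share rises as income rises, so η > 1.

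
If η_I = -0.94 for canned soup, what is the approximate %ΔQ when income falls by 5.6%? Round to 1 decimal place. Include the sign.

%ΔQ ≈ η × %ΔI = -0.94 × (-5.6%) = 5.3%.

5.3%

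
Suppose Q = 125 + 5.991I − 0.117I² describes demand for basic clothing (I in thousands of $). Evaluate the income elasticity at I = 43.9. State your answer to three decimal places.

At I = 43.9: Q = 162.5213.
dQ/dI = 5.991 − 0.234I = -4.28160.
η = (dQ/dI)·(I/Q) = -4.28160 × (43.9/162.5213) = -1.157.

-1.157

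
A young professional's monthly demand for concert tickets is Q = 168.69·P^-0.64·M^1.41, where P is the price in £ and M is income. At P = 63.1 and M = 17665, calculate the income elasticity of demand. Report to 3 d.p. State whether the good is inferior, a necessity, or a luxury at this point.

For a multiplicative demand Q = A·P^α·M^β, the income elasticity is β everywhere.
Here β = 1.41, so η = 1.410.
Since η > 1, this is a luxury.

1.410 (luxury)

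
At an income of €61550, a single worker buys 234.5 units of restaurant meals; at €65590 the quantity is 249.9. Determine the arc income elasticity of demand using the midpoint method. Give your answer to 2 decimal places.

1.00

ΔQ = 249.9 − 234.5 = 15.4; midpoint Q̄ = (234.5 + 249.9)/2 = 242.2.
ΔI = 65590 − 61550 = 4040; midpoint Ī = (61550 + 65590)/2 = 63570.
η = (ΔQ/Q̄) ÷ (ΔI/Ī) = (15.4/242.2) ÷ (4040/63570) = 1.00.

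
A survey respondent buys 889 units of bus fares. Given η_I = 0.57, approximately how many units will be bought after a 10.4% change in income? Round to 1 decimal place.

%ΔQ ≈ η × %ΔI = 0.57 × 10.4% = 5.928%.
New Q ≈ 889 × (1 + 0.05928) = 941.7.

941.7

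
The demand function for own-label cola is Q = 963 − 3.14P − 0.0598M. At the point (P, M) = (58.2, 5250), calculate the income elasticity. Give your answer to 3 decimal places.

-0.673

At P = 58.2, M = 5250: Q = 466.302.
Holding P constant, ∂Q/∂M = −0.0598.
η_M = (∂Q/∂M)·(M/Q) = -0.0598 × (5250/466.302) = -0.673.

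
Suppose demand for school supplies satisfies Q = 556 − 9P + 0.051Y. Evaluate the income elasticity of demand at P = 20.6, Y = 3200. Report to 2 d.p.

At P = 20.6, Y = 3200: Q = 533.800.
Holding P constant, ∂Q/∂Y = 0.051.
η_Y = (∂Q/∂Y)·(Y/Q) = 0.051 × (3200/533.800) = 0.31.

0.31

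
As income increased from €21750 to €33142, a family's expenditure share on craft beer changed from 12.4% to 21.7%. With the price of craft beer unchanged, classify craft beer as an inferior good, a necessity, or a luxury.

luxury

The budget share rises as income rises, so η > 1.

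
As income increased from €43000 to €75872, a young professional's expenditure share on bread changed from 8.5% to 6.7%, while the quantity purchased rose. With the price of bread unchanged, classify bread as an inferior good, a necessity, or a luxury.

necessity

Quantity rises but the budget share falls as income rises, so 0 < η < 1.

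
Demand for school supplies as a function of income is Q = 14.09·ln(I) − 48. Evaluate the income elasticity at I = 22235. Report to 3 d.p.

At I = 22235: Q = 93.033.
dQ/dI = 14.09/I = 0.000633686 at this income.
η = (dQ/dI)·(I/Q) = 0.000633686 × (22235/93.033) = 0.151.

0.151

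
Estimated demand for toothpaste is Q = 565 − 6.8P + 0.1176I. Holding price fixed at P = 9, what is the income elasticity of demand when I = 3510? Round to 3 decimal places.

0.450

At P = 9, I = 3510: Q = 916.576.
Holding P constant, ∂Q/∂I = 0.1176.
η_I = (∂Q/∂I)·(I/Q) = 0.1176 × (3510/916.576) = 0.450.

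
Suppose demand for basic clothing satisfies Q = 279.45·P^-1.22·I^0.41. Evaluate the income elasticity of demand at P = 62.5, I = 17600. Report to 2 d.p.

For a multiplicative demand Q = A·P^α·I^β, the income elasticity is β everywhere.
Here β = 0.41, so η = 0.41.

0.41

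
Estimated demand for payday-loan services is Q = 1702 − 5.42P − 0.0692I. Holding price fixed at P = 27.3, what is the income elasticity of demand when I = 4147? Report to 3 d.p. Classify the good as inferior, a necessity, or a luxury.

At P = 27.3, I = 4147: Q = 1267.062.
Holding P constant, ∂Q/∂I = −0.0692.
η_I = (∂Q/∂I)·(I/Q) = -0.0692 × (4147/1267.062) = -0.226.
Since η < 0, this is an inferior good.

-0.226 (inferior good)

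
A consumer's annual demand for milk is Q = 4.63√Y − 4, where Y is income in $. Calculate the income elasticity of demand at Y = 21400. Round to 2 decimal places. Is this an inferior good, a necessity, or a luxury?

At Y = 21400: Q = 673.311.
dQ/dY = 4.63/(2√Y) = 0.015825 at this income.
η = (dQ/dY)·(Y/Q) = 0.015825 × (21400/673.311) = 0.50.
Since 0 < η < 1, the good is a necessity.

0.50 (necessity)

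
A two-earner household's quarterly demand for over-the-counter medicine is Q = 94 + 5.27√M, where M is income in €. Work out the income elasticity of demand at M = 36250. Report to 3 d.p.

At M = 36250: Q = 1097.378.
dQ/dM = 5.27/(2√M) = 0.0138397 at this income.
η = (dQ/dM)·(M/Q) = 0.0138397 × (36250/1097.378) = 0.457.

0.457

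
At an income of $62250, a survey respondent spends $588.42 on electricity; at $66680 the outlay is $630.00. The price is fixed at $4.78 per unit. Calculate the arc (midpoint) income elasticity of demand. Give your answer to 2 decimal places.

0.99

With a constant price, Q₁ = 588.42/4.78 = 123.100 and Q₂ = 630.00/4.78 = 131.799 (equivalently, work directly with expenditure since P cancels).
Midpoint %ΔQ = (630.00 − 588.42)/609.21 = 0.06825; midpoint %ΔI = (66680 − 62250)/64465 = 0.06872.
η = 0.06825 / 0.06872 = 0.99.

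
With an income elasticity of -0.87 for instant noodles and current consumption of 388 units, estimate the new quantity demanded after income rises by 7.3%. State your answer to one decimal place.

%ΔQ ≈ η × %ΔI = -0.87 × 7.3% = -6.351%.
New Q ≈ 388 × (1 − 0.06351) = 363.4.

363.4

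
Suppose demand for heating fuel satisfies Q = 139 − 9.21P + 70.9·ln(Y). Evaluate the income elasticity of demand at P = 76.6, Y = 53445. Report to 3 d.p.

0.345

At P = 76.6, Y = 53445: Q = 205.360.
Holding P constant, ∂Q/∂Y = 70.9/Y = 0.0013266.
η_Y = (∂Q/∂Y)·(Y/Q) = 0.0013266 × (53445/205.360) = 0.345.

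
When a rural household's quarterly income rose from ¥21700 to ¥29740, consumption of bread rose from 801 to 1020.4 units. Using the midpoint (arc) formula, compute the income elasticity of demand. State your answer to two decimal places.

ΔQ = 1020.4 − 801 = 219.4; midpoint Q̄ = (801 + 1020.4)/2 = 910.7.
ΔI = 29740 − 21700 = 8040; midpoint Ī = (21700 + 29740)/2 = 25720.
η = (ΔQ/Q̄) ÷ (ΔI/Ī) = (219.4/910.7) ÷ (8040/25720) = 0.77.

0.77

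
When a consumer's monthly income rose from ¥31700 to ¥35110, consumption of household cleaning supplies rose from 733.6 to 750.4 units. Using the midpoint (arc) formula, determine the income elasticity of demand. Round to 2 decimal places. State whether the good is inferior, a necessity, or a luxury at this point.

ΔQ = 750.4 − 733.6 = 16.8; midpoint Q̄ = (733.6 + 750.4)/2 = 742.
ΔI = 35110 − 31700 = 3410; midpoint Ī = (31700 + 35110)/2 = 33405.
η = (ΔQ/Q̄) ÷ (ΔI/Ī) = (16.8/742) ÷ (3410/33405) = 0.22.
0 < η < 1 ⇒ necessity.

0.22 (necessity)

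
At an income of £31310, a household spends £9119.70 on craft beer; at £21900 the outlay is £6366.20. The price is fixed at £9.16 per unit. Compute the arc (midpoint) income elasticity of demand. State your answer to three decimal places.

1.005

With a constant price, Q₁ = 9119.70/9.16 = 995.600 and Q₂ = 6366.20/9.16 = 695.000 (equivalently, work directly with expenditure since P cancels).
Midpoint %ΔQ = (6366.20 − 9119.70)/7742.95 = -0.35561; midpoint %ΔI = (21900 − 31310)/26605 = -0.35369.
η = -0.35561 / -0.35369 = 1.005.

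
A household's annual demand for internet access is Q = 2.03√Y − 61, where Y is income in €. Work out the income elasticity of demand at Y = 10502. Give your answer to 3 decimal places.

0.707

At Y = 10502: Q = 147.033.
dQ/dY = 2.03/(2√Y) = 0.00990444 at this income.
η = (dQ/dY)·(Y/Q) = 0.00990444 × (10502/147.033) = 0.707.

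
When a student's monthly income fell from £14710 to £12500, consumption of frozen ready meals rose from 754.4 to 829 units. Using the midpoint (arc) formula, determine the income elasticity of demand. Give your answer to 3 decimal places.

ΔQ = 829 − 754.4 = 74.6; midpoint Q̄ = (754.4 + 829)/2 = 791.7.
ΔI = 12500 − 14710 = -2210; midpoint Ī = (14710 + 12500)/2 = 13605.
η = (ΔQ/Q̄) ÷ (ΔI/Ī) = (74.6/791.7) ÷ (-2210/13605) = -0.580.

-0.580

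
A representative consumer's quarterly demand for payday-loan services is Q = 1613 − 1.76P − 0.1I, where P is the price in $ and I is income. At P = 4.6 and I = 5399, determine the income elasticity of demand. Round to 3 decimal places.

-0.507

At P = 4.6, I = 5399: Q = 1065.004.
Holding P constant, ∂Q/∂I = −0.1.
η_I = (∂Q/∂I)·(I/Q) = -0.1 × (5399/1065.004) = -0.507.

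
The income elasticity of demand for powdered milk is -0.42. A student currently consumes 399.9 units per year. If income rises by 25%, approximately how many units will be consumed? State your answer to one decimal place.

%ΔQ ≈ η × %ΔI = -0.42 × 25% = -10.5%.
New Q ≈ 399.9 × (1 − 0.105) = 357.9.

357.9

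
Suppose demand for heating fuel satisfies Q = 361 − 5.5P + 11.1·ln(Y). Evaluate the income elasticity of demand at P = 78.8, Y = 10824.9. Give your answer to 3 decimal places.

0.361

At P = 78.8, Y = 10824.9: Q = 30.715.
Holding P constant, ∂Q/∂Y = 11.1/Y = 0.00102541.
η_Y = (∂Q/∂Y)·(Y/Q) = 0.00102541 × (10824.9/30.715) = 0.361.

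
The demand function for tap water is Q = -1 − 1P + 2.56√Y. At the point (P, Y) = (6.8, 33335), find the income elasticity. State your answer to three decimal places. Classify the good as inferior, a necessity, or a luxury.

0.508 (necessity)

At P = 6.8, Y = 33335: Q = 459.602.
Holding P constant, ∂Q/∂Y = 2.56/(2√Y) = 0.00701067.
η_Y = (∂Q/∂Y)·(Y/Q) = 0.00701067 × (33335/459.602) = 0.508.
Since 0 < η < 1, this is a necessity.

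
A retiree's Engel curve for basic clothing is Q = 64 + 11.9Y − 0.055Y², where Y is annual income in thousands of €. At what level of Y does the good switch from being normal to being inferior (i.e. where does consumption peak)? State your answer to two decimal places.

108.18

dQ/dY = 11.9 − 0.11Y.
The good is inferior where dQ/dY < 0. Setting dQ/dY = 0 gives Y = 11.9 / 0.11 = 108.18.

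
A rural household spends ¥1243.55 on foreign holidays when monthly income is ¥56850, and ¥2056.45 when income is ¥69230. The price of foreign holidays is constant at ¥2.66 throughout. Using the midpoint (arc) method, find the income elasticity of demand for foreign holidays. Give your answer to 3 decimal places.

2.509

With a constant price, Q₁ = 1243.55/2.66 = 467.500 and Q₂ = 2056.45/2.66 = 773.102 (equivalently, work directly with expenditure since P cancels).
Midpoint %ΔQ = (2056.45 − 1243.55)/1650.00 = 0.49267; midpoint %ΔI = (69230 − 56850)/63040 = 0.19638.
η = 0.49267 / 0.19638 = 2.509.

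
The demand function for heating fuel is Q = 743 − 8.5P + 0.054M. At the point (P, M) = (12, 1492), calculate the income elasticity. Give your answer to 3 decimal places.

At P = 12, M = 1492: Q = 721.568.
Holding P constant, ∂Q/∂M = 0.054.
η_M = (∂Q/∂M)·(M/Q) = 0.054 × (1492/721.568) = 0.112.

0.112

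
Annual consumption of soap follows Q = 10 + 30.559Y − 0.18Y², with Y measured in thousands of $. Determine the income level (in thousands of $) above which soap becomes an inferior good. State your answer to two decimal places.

dQ/dY = 30.559 − 0.36Y.
The good is inferior where dQ/dY < 0. Setting dQ/dY = 0 gives Y = 30.559 / 0.36 = 84.89.

84.89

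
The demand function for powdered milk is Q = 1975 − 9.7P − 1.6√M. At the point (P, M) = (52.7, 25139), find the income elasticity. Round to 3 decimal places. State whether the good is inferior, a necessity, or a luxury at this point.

-0.105 (inferior good)

At P = 52.7, M = 25139: Q = 1210.125.
Holding P constant, ∂Q/∂M = -1.6/(2√M) = -0.00504564.
η_M = (∂Q/∂M)·(M/Q) = -0.00504564 × (25139/1210.125) = -0.105.
Since η < 0, this is an inferior good.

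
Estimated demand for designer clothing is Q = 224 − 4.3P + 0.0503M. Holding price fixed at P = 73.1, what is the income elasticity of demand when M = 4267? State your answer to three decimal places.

1.727

At P = 73.1, M = 4267: Q = 124.300.
Holding P constant, ∂Q/∂M = 0.0503.
η_M = (∂Q/∂M)·(M/Q) = 0.0503 × (4267/124.300) = 1.727.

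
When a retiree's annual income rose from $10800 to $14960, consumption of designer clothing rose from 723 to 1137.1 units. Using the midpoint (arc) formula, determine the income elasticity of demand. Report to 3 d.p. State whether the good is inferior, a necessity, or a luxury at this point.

1.379 (luxury)

ΔQ = 1137.1 − 723 = 414.1; midpoint Q̄ = (723 + 1137.1)/2 = 930.05.
ΔI = 14960 − 10800 = 4160; midpoint Ī = (10800 + 14960)/2 = 12880.
η = (ΔQ/Q̄) ÷ (ΔI/Ī) = (414.1/930.05) ÷ (4160/12880) = 1.379.
η > 1 ⇒ luxury.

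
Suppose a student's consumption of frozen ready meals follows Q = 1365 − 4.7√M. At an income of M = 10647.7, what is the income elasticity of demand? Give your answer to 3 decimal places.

At M = 10647.7: Q = 880.018.
dQ/dM = -4.7/(2√M) = -0.022774 at this income.
η = (dQ/dM)·(M/Q) = -0.022774 × (10647.7/880.018) = -0.276.

-0.276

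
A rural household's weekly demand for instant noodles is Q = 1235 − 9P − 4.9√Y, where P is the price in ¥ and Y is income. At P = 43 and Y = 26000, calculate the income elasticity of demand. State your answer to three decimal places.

At P = 43, Y = 26000: Q = 57.899.
Holding P constant, ∂Q/∂Y = -4.9/(2√Y) = -0.0151943.
η_Y = (∂Q/∂Y)·(Y/Q) = -0.0151943 × (26000/57.899) = -6.823.

-6.823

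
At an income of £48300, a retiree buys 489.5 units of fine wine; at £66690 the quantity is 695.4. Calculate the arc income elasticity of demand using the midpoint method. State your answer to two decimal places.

1.09

ΔQ = 695.4 − 489.5 = 205.9; midpoint Q̄ = (489.5 + 695.4)/2 = 592.45.
ΔI = 66690 − 48300 = 18390; midpoint Ī = (48300 + 66690)/2 = 57495.
η = (ΔQ/Q̄) ÷ (ΔI/Ī) = (205.9/592.45) ÷ (18390/57495) = 1.09.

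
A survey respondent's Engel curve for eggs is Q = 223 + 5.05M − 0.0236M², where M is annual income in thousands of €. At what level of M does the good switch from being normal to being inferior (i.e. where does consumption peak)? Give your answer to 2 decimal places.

106.99

dQ/dM = 5.05 − 0.0472M.
The good is inferior where dQ/dM < 0. Setting dQ/dM = 0 gives M = 5.05 / 0.0472 = 106.99.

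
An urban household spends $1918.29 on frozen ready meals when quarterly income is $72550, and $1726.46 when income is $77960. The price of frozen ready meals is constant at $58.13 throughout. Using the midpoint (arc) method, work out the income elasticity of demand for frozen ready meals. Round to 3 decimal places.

With a constant price, Q₁ = 1918.29/58.13 = 33.000 and Q₂ = 1726.46/58.13 = 29.700 (equivalently, work directly with expenditure since P cancels).
Midpoint %ΔQ = (1726.46 − 1918.29)/1822.38 = -0.10526; midpoint %ΔI = (77960 − 72550)/75255 = 0.07189.
η = -0.10526 / 0.07189 = -1.464.

-1.464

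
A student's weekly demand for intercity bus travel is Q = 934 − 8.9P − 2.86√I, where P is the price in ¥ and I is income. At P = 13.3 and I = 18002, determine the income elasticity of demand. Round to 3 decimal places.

-0.444

At P = 13.3, I = 18002: Q = 431.899.
Holding P constant, ∂Q/∂I = -2.86/(2√I) = -0.010658.
η_I = (∂Q/∂I)·(I/Q) = -0.010658 × (18002/431.899) = -0.444.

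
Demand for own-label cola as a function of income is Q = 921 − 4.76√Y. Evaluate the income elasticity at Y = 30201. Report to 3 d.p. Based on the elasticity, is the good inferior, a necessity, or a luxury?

-4.410 (inferior good)

At Y = 30201: Q = 93.786.
dQ/dY = -4.76/(2√Y) = -0.0136951 at this income.
η = (dQ/dY)·(Y/Q) = -0.0136951 × (30201/93.786) = -4.410.
Since η < 0, the good is an inferior good.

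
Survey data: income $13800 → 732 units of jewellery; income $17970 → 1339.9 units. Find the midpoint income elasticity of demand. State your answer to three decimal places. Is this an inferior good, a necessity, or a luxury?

ΔQ = 1339.9 − 732 = 607.9; midpoint Q̄ = (732 + 1339.9)/2 = 1035.95.
ΔI = 17970 − 13800 = 4170; midpoint Ī = (13800 + 17970)/2 = 15885.
η = (ΔQ/Q̄) ÷ (ΔI/Ī) = (607.9/1035.95) ÷ (4170/15885) = 2.235.
η > 1 ⇒ luxury.

2.235 (luxury)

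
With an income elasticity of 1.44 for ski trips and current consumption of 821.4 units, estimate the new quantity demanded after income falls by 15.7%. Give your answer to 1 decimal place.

635.7

%ΔQ ≈ η × %ΔI = 1.44 × (-15.7%) = -22.608%.
New Q ≈ 821.4 × (1 − 0.22608) = 635.7.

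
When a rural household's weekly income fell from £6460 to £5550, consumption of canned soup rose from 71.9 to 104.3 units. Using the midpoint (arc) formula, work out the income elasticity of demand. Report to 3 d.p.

-2.427

ΔQ = 104.3 − 71.9 = 32.4; midpoint Q̄ = (71.9 + 104.3)/2 = 88.1.
ΔI = 5550 − 6460 = -910; midpoint Ī = (6460 + 5550)/2 = 6005.
η = (ΔQ/Q̄) ÷ (ΔI/Ī) = (32.4/88.1) ÷ (-910/6005) = -2.427.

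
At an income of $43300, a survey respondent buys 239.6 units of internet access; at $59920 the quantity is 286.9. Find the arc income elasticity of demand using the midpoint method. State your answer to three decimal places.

0.558

ΔQ = 286.9 − 239.6 = 47.3; midpoint Q̄ = (239.6 + 286.9)/2 = 263.25.
ΔI = 59920 − 43300 = 16620; midpoint Ī = (43300 + 59920)/2 = 51610.
η = (ΔQ/Q̄) ÷ (ΔI/Ī) = (47.3/263.25) ÷ (16620/51610) = 0.558.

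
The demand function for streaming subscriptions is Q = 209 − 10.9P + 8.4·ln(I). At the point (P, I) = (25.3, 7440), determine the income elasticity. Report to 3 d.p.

At P = 25.3, I = 7440: Q = 8.113.
Holding P constant, ∂Q/∂I = 8.4/I = 0.00112903.
η_I = (∂Q/∂I)·(I/Q) = 0.00112903 × (7440/8.113) = 1.035.

1.035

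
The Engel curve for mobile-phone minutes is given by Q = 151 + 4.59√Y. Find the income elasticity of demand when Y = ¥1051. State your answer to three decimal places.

0.248

At Y = 1051: Q = 299.804.
dQ/dY = 4.59/(2√Y) = 0.0707915 at this income.
η = (dQ/dY)·(Y/Q) = 0.0707915 × (1051/299.804) = 0.248.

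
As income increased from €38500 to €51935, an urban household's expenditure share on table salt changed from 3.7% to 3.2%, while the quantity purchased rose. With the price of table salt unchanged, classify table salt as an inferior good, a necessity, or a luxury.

Quantity rises but the budget share falls as income rises, so 0 < η < 1.

necessity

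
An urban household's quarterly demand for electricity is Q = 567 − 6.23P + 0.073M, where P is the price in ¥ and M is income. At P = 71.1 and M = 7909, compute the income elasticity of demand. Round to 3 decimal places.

At P = 71.1, M = 7909: Q = 701.404.
Holding P constant, ∂Q/∂M = 0.073.
η_M = (∂Q/∂M)·(M/Q) = 0.073 × (7909/701.404) = 0.823.

0.823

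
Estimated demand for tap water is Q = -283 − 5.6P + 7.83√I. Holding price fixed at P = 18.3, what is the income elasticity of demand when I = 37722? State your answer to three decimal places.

At P = 18.3, I = 37722: Q = 1135.275.
Holding P constant, ∂Q/∂I = 7.83/(2√I) = 0.0201574.
η_I = (∂Q/∂I)·(I/Q) = 0.0201574 × (37722/1135.275) = 0.670.

0.670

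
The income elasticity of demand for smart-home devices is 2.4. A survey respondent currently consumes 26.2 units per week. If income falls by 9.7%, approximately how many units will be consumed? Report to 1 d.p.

%ΔQ ≈ η × %ΔI = 2.4 × (-9.7%) = -23.28%.
New Q ≈ 26.2 × (1 − 0.2328) = 20.1.

20.1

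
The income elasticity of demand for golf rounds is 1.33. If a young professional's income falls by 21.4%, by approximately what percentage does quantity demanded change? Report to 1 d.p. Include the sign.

%ΔQ ≈ η × %ΔI = 1.33 × (-21.4%) = -28.5%.

-28.5%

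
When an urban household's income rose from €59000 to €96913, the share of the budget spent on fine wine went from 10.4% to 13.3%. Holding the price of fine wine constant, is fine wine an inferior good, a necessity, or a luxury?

The budget share rises as income rises, so η > 1.

luxury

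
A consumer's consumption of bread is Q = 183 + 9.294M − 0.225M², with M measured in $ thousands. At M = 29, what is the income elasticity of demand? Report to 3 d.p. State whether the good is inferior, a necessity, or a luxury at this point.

-0.414 (inferior good)

At M = 29: Q = 263.3010.
dQ/dM = 9.294 − 0.45M = -3.75600.
η = (dQ/dM)·(M/Q) = -3.75600 × (29/263.3010) = -0.414.
η < 0 ⇒ inferior good.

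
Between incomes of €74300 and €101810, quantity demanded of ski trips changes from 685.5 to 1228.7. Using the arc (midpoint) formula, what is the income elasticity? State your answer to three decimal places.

1.817

ΔQ = 1228.7 − 685.5 = 543.2; midpoint Q̄ = (685.5 + 1228.7)/2 = 957.1.
ΔI = 101810 − 74300 = 27510; midpoint Ī = (74300 + 101810)/2 = 88055.
η = (ΔQ/Q̄) ÷ (ΔI/Ī) = (543.2/957.1) ÷ (27510/88055) = 1.817.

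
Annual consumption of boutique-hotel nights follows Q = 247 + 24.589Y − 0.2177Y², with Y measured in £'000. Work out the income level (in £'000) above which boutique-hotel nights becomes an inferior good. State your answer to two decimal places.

dQ/dY = 24.589 − 0.4354Y.
The good is inferior where dQ/dY < 0. Setting dQ/dY = 0 gives Y = 24.589 / 0.4354 = 56.47.

56.47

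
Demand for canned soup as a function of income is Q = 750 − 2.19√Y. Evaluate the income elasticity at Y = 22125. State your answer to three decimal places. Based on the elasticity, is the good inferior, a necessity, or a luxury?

-0.384 (inferior good)

At Y = 22125: Q = 424.249.
dQ/dY = -2.19/(2√Y) = -0.0073616 at this income.
η = (dQ/dY)·(Y/Q) = -0.0073616 × (22125/424.249) = -0.384.
Since η < 0, the good is an inferior good.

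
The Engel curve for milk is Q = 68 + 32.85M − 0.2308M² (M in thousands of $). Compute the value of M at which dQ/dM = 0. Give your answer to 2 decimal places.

71.17

dQ/dM = 32.85 − 0.4616M.
The good is inferior where dQ/dM < 0. Setting dQ/dM = 0 gives M = 32.85 / 0.4616 = 71.17.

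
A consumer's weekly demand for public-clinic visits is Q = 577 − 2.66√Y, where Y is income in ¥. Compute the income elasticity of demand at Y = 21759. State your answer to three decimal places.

At Y = 21759: Q = 184.625.
dQ/dY = -2.66/(2√Y) = -0.00901638 at this income.
η = (dQ/dY)·(Y/Q) = -0.00901638 × (21759/184.625) = -1.063.

-1.063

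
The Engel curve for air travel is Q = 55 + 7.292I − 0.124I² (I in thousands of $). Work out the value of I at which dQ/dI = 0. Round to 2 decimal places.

29.40

dQ/dI = 7.292 − 0.248I.
The good is inferior where dQ/dI < 0. Setting dQ/dI = 0 gives I = 7.292 / 0.248 = 29.40.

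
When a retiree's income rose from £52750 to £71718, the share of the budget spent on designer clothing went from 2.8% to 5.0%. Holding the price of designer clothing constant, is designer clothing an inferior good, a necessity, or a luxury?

luxury

The budget share rises as income rises, so η > 1.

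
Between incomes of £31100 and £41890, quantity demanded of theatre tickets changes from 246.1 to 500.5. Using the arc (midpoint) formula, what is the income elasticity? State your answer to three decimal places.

2.305

ΔQ = 500.5 − 246.1 = 254.4; midpoint Q̄ = (246.1 + 500.5)/2 = 373.3.
ΔI = 41890 − 31100 = 10790; midpoint Ī = (31100 + 41890)/2 = 36495.
η = (ΔQ/Q̄) ÷ (ΔI/Ī) = (254.4/373.3) ÷ (10790/36495) = 2.305.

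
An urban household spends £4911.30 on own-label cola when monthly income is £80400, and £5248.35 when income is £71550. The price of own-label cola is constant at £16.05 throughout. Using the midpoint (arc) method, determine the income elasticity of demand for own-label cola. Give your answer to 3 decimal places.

With a constant price, Q₁ = 4911.30/16.05 = 306.000 and Q₂ = 5248.35/16.05 = 327.000 (equivalently, work directly with expenditure since P cancels).
Midpoint %ΔQ = (5248.35 − 4911.30)/5079.83 = 0.06635; midpoint %ΔI = (71550 − 80400)/75975 = -0.11649.
η = 0.06635 / -0.11649 = -0.570.

-0.570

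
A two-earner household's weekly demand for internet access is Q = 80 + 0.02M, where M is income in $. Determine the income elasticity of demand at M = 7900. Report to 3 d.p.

0.664

At M = 7900: Q = 238.000.
dQ/dM = 0.02.
η = (dQ/dM)·(M/Q) = 0.02 × (7900/238.000) = 0.664.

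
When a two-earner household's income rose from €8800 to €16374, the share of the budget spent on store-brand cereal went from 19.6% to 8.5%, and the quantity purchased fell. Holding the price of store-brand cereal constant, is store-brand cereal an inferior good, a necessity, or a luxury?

Quantity demanded falls as income rises, so η < 0.

inferior good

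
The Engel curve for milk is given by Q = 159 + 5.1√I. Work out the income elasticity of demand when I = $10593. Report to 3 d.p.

At I = 10593: Q = 683.904.
dQ/dI = 5.1/(2√I) = 0.024776 at this income.
η = (dQ/dI)·(I/Q) = 0.024776 × (10593/683.904) = 0.384.

0.384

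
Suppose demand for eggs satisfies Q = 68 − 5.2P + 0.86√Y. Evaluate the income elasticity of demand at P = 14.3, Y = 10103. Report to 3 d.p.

At P = 14.3, Y = 10103: Q = 80.082.
Holding P constant, ∂Q/∂Y = 0.86/(2√Y) = 0.00427802.
η_Y = (∂Q/∂Y)·(Y/Q) = 0.00427802 × (10103/80.082) = 0.540.

0.540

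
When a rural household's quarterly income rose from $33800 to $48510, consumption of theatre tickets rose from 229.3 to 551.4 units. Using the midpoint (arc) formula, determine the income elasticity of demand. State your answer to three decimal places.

2.309

ΔQ = 551.4 − 229.3 = 322.1; midpoint Q̄ = (229.3 + 551.4)/2 = 390.35.
ΔI = 48510 − 33800 = 14710; midpoint Ī = (33800 + 48510)/2 = 41155.
η = (ΔQ/Q̄) ÷ (ΔI/Ī) = (322.1/390.35) ÷ (14710/41155) = 2.309.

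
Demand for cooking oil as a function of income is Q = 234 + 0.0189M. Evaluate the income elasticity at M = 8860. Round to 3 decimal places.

At M = 8860: Q = 401.454.
dQ/dM = 0.0189.
η = (dQ/dM)·(M/Q) = 0.0189 × (8860/401.454) = 0.417.

0.417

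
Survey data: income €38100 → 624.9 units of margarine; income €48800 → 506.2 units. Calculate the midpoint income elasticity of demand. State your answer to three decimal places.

ΔQ = 506.2 − 624.9 = -118.7; midpoint Q̄ = (624.9 + 506.2)/2 = 565.55.
ΔI = 48800 − 38100 = 10700; midpoint Ī = (38100 + 48800)/2 = 43450.
η = (ΔQ/Q̄) ÷ (ΔI/Ī) = (-118.7/565.55) ÷ (10700/43450) = -0.852.

-0.852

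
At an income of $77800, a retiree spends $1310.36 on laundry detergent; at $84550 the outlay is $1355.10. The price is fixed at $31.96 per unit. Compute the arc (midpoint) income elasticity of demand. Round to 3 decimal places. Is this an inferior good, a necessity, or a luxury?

0.404 (necessity)

With a constant price, Q₁ = 1310.36/31.96 = 41.000 and Q₂ = 1355.10/31.96 = 42.400 (equivalently, work directly with expenditure since P cancels).
Midpoint %ΔQ = (1355.10 − 1310.36)/1332.73 = 0.03357; midpoint %ΔI = (84550 − 77800)/81175 = 0.08315.
η = 0.03357 / 0.08315 = 0.404.
0 < η < 1 ⇒ necessity.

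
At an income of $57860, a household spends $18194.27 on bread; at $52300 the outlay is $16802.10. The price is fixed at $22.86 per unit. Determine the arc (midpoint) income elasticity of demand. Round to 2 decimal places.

0.79

With a constant price, Q₁ = 18194.27/22.86 = 795.900 and Q₂ = 16802.10/22.86 = 735.000 (equivalently, work directly with expenditure since P cancels).
Midpoint %ΔQ = (16802.10 − 18194.27)/17498.18 = -0.07956; midpoint %ΔI = (52300 − 57860)/55080 = -0.10094.
η = -0.07956 / -0.10094 = 0.79.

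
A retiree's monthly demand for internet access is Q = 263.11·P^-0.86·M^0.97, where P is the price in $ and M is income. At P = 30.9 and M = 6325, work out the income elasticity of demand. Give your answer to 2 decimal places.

0.97

For a multiplicative demand Q = A·P^α·M^β, the income elasticity is β everywhere.
Here β = 0.97, so η = 0.97.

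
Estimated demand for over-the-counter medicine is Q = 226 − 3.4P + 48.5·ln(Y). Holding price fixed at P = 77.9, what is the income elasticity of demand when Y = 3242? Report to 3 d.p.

At P = 77.9, Y = 3242: Q = 353.211.
Holding P constant, ∂Q/∂Y = 48.5/Y = 0.0149599.
η_Y = (∂Q/∂Y)·(Y/Q) = 0.0149599 × (3242/353.211) = 0.137.

0.137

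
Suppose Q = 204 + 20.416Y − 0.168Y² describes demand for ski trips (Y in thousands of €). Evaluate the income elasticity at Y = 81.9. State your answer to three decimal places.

At Y = 81.9: Q = 749.1919.
dQ/dY = 20.416 − 0.336Y = -7.10240.
η = (dQ/dY)·(Y/Q) = -7.10240 × (81.9/749.1919) = -0.776.

-0.776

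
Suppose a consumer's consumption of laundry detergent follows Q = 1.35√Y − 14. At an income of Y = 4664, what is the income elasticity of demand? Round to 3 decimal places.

0.590

At Y = 4664: Q = 78.196.
dQ/dY = 1.35/(2√Y) = 0.00988381 at this income.
η = (dQ/dY)·(Y/Q) = 0.00988381 × (4664/78.196) = 0.590.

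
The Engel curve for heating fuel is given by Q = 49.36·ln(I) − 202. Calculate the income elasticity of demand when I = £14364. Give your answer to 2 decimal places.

At I = 14364: Q = 270.498.
dQ/dI = 49.36/I = 0.00343637 at this income.
η = (dQ/dI)·(I/Q) = 0.00343637 × (14364/270.498) = 0.18.

0.18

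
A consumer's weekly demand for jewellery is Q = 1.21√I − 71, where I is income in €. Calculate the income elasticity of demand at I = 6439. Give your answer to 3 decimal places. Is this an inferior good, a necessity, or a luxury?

1.860 (luxury)

At I = 6439: Q = 26.094.
dQ/dI = 1.21/(2√I) = 0.00753956 at this income.
η = (dQ/dI)·(I/Q) = 0.00753956 × (6439/26.094) = 1.860.
Since η > 1, the good is a luxury.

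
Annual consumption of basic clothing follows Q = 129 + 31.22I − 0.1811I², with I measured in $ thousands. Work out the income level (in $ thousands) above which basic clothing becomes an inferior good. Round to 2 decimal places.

86.20

dQ/dI = 31.22 − 0.3622I.
The good is inferior where dQ/dI < 0. Setting dQ/dI = 0 gives I = 31.22 / 0.3622 = 86.20.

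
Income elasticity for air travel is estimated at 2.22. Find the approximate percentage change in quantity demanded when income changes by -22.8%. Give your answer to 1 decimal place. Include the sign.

-50.6%

%ΔQ ≈ η × %ΔI = 2.22 × (-22.8%) = -50.6%.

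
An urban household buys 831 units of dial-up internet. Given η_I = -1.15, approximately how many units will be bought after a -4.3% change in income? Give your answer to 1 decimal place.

%ΔQ ≈ η × %ΔI = -1.15 × (-4.3%) = 4.945%.
New Q ≈ 831 × (1 + 0.04945) = 872.1.

872.1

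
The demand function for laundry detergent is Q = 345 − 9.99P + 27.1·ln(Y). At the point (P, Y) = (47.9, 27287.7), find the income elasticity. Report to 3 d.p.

At P = 47.9, Y = 27287.7: Q = 143.284.
Holding P constant, ∂Q/∂Y = 27.1/Y = 0.000993121.
η_Y = (∂Q/∂Y)·(Y/Q) = 0.000993121 × (27287.7/143.284) = 0.189.

0.189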